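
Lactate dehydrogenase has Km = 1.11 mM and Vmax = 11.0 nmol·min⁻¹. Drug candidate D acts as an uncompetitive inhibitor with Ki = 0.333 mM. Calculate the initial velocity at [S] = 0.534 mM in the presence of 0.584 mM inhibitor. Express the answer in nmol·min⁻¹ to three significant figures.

2.28 nmol·min⁻¹

With α = 1 + [I]/Ki = 1 + 0.584/0.333 = 2.754, the uncompetitive rate law is v = (Vmax/α)·[S] / (Km/α + [S]).
v = (11.0/2.754)×0.534 / (1.11/2.754 + 0.534) = 2.133/0.9371 = 2.28 nmol·min⁻¹.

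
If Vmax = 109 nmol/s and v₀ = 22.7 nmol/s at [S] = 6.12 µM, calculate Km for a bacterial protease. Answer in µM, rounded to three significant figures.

v/Vmax = 22.7/109 = 0.2083 = [S]/(Km+[S]).
So Km + [S] = [S]/0.2083 = 29.39 µM, giving Km = 29.39 − 6.12 = 23.3 µM.

23.3 µM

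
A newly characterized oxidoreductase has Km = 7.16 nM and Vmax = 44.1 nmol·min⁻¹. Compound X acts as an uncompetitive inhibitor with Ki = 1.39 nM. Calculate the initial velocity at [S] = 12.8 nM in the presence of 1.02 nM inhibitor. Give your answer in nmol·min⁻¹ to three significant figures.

α = 1 + [I]/Ki = 1 + 1.02/1.39 = 1.734.
For an uncompetitive inhibitor, both parameters are divided by α, giving Vmax/α and Km/α: Km,app = 4.13 nM, Vmax,app = 25.4 nmol·min⁻¹.
v = Vmax,app·[S]/(Km,app + [S]) = 25.4 × 12.8/(4.13 + 12.8) = 19.2 nmol·min⁻¹.

19.2 nmol·min⁻¹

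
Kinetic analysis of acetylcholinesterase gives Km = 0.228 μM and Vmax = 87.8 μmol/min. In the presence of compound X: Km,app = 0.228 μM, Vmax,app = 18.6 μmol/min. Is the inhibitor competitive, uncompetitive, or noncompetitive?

noncompetitive

Vmax decreases (87.8 → 18.6 μmol/min) while Km is unchanged — pure noncompetitive inhibition.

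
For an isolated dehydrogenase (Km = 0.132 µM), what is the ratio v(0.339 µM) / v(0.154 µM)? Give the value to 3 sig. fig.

1.34

The fractional saturations are [S]/(Km+[S]) = 0.154/0.2860 = 0.5385 and 0.339/0.4710 = 0.7197.
v₂/v₁ is just their ratio: 0.7197/0.5385 = 1.34.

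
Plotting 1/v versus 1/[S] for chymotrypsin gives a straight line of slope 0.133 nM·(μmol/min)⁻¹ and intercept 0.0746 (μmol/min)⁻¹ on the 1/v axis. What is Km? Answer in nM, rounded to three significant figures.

1.78 nM

y-intercept = 1/Vmax ⇒ Vmax = 13.4 μmol/min; slope = Km/Vmax ⇒ Km = slope × Vmax.
Km = 0.133 × 13.4 = 1.78 nM.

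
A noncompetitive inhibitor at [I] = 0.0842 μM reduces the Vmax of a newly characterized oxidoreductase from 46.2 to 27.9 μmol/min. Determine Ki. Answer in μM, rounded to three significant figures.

Noncompetitive: Vmax,app = Vmax/α with α = 1 + [I]/Ki.
α = Vmax/Vmax,app = 46.2/27.9 = 1.656.
Ki = [I]/(α − 1) = 0.0842/0.6559 = 0.128 μM.

0.128 μM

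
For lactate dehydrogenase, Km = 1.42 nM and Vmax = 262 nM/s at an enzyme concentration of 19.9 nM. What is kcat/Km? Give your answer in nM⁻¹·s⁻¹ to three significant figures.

kcat = Vmax/[E]total = 262/19.9 = 13.2 s⁻¹.
kcat/Km = 13.2/1.42 = 9.27 nM⁻¹·s⁻¹.

9.27 nM⁻¹·s⁻¹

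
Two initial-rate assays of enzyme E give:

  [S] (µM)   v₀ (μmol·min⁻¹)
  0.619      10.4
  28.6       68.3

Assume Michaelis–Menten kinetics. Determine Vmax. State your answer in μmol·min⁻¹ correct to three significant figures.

77.9 μmol·min⁻¹

From v = Vmax[S]/(Km+[S]), each point gives Vmax = v(Km+[S])/[S].
Equating: 10.4(Km+0.619)/0.619 = 68.3(Km+28.6)/28.6.
16.80·Km + 10.4 = 2.388·Km + 68.3, so (16.80 − 2.388)·Km = 68.3 − 10.4.
Km = 57.90/14.41 = 4.02 µM; then Vmax = 10.4(4.02+0.619)/0.619 = 77.9 μmol·min⁻¹.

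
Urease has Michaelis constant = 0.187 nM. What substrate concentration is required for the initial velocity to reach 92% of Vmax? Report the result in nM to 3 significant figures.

v/Vmax = [S]/(Km+[S]) = 0.92, so [S] = Km·0.92/(1 − 0.92) = 0.187 × 11.50.
[S] = 2.15 nM.

2.15 nM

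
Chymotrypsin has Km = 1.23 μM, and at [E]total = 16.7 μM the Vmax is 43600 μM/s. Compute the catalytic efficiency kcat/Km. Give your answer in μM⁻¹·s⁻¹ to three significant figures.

kcat = Vmax/[E]total = 43600/16.7 = 2610 s⁻¹.
kcat/Km = 2610/1.23 = 2120 μM⁻¹·s⁻¹.

2120 μM⁻¹·s⁻¹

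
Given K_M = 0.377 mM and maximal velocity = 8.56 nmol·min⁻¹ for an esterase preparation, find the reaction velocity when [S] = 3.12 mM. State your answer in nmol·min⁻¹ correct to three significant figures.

v = Vmax·[S]/(Km + [S]) = 8.56 × 3.12 / (0.377 + 3.12)
  = 26.71 / 3.497 = 7.64 nmol·min⁻¹.

7.64 nmol·min⁻¹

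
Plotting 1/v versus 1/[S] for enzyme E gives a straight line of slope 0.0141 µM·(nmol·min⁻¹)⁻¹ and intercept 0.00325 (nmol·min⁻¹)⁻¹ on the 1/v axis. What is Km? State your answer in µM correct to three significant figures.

4.34 µM

y-intercept = 1/Vmax ⇒ Vmax = 308 nmol·min⁻¹; slope = Km/Vmax ⇒ Km = slope × Vmax.
Km = 0.0141 × 308 = 4.34 µM.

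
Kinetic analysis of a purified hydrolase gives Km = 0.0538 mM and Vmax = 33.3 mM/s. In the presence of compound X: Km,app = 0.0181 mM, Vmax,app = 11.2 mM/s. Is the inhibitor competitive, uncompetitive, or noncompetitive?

Both Km and Vmax decrease by the same factor (~2.97-fold) — characteristic of uncompetitive inhibition.

uncompetitive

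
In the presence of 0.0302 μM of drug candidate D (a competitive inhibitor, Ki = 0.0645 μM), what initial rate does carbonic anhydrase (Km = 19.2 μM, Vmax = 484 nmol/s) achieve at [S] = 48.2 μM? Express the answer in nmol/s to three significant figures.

305 nmol/s

α = 1 + [I]/Ki = 1 + 0.0302/0.0645 = 1.468.
For a competitive inhibitor, Vmax is unchanged and the apparent Km becomes α·Km: Km,app = 28.2 μM, Vmax,app = 484 nmol/s.
v = Vmax,app·[S]/(Km,app + [S]) = 484 × 48.2/(28.2 + 48.2) = 305 nmol/s.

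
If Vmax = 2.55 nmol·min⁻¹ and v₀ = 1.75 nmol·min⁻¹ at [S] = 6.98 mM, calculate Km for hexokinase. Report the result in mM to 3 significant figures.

From v = Vmax[S]/(Km+[S]), Km = [S](Vmax − v)/v.
Km = 6.98 × (2.55 − 1.75) / 1.75 = 5.584/1.75 = 3.19 mM.

3.19 mM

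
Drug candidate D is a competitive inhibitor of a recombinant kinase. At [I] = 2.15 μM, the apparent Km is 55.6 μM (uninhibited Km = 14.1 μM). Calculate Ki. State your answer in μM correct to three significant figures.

Competitive: Km,app = α·Km with α = 1 + [I]/Ki.
α = Km,app/Km = 55.6/14.1 = 3.943.
Ki = [I]/(α − 1) = 2.15/2.943 = 0.730 μM.

0.730 μM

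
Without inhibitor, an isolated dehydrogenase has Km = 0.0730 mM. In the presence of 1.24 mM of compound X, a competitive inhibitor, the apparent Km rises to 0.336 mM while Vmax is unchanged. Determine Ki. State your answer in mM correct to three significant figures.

0.344 mM

Competitive: Km,app = α·Km with α = 1 + [I]/Ki.
α = Km,app/Km = 0.336/0.0730 = 4.603.
Ki = [I]/(α − 1) = 1.24/3.603 = 0.344 mM.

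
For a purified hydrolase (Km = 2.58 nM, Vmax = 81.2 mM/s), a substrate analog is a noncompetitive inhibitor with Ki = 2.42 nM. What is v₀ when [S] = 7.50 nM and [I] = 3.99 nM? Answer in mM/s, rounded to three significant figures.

22.8 mM/s

α = 1 + [I]/Ki = 1 + 3.99/2.42 = 2.649.
For a noncompetitive inhibitor, Vmax is reduced to Vmax/α while Km is unchanged: Km,app = 2.58 nM, Vmax,app = 30.7 mM/s.
v = Vmax,app·[S]/(Km,app + [S]) = 30.7 × 7.50/(2.58 + 7.50) = 22.8 mM/s.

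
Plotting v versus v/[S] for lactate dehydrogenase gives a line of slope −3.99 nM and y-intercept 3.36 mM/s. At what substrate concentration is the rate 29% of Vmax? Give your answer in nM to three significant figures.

1.63 nM

The Eadie–Hofstee slope gives Km = 3.99 nM (slope = −Km).
v/Vmax = [S]/(Km+[S]) = 0.29 ⇒ [S] = Km·0.29/(1−0.29) = 3.99 × 0.4085 = 1.63 nM.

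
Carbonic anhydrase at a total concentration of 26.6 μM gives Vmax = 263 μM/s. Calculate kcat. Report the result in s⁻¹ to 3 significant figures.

kcat = Vmax/[E]total = 263 μM/s / 26.6 μM = 9.89 s⁻¹.

9.89 s⁻¹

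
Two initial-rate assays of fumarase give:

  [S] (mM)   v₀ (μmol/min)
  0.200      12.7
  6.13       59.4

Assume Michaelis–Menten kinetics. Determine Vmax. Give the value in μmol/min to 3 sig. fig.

67.8 μmol/min

From v = Vmax[S]/(Km+[S]), each point gives Vmax = v(Km+[S])/[S].
Equating: 12.7(Km+0.200)/0.200 = 59.4(Km+6.13)/6.13.
63.50·Km + 12.7 = 9.690·Km + 59.4, so (63.50 − 9.690)·Km = 59.4 − 12.7.
Km = 46.70/53.81 = 0.868 mM; then Vmax = 12.7(0.868+0.200)/0.200 = 67.8 μmol/min.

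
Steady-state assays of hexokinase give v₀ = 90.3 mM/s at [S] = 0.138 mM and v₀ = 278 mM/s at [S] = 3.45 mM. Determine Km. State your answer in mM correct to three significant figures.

In reciprocal form, 1/v = (Km/Vmax)·(1/[S]) + 1/Vmax. The two points give (1/[S], 1/v) = (7.246, 0.01107) and (0.2899, 0.003597).
Slope = (0.01107 − 0.003597)/(7.246 − 0.2899) = 0.001075; intercept = 0.01107 − 0.001075×7.246 = 0.003286.
Vmax = 1/intercept = 304 mM/s; Km = slope × Vmax = 0.001075 × 304 = 0.327 mM.

0.327 mM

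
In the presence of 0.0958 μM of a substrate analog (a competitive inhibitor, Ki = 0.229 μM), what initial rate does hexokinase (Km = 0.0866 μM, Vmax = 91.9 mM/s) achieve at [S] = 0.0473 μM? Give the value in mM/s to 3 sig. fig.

α = 1 + [I]/Ki = 1 + 0.0958/0.229 = 1.418.
For a competitive inhibitor, Vmax is unchanged and the apparent Km becomes α·Km: Km,app = 0.123 μM, Vmax,app = 91.9 mM/s.
v = Vmax,app·[S]/(Km,app + [S]) = 91.9 × 0.0473/(0.123 + 0.0473) = 25.6 mM/s.

25.6 mM/s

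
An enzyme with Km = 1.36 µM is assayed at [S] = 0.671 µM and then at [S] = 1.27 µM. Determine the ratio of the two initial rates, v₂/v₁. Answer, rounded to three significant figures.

Since Vmax cancels, v₂/v₁ = [S]₂(Km+[S]₁) / [S]₁(Km+[S]₂).
= 1.27×(1.36+0.671) / (0.671×(1.36+1.27)) = 2.579/1.765 = 1.46.

1.46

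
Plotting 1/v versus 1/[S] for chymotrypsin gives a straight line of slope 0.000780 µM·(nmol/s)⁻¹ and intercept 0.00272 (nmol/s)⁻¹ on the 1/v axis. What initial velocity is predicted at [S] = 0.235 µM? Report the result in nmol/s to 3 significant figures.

The y-intercept is 1/Vmax, so Vmax = 1/0.00272 = 368 nmol/s.
The slope is Km/Vmax, so Km = 0.000780 × 368 = 0.287 µM.
Then v = 368 × 0.235/(0.287 + 0.235) = 166 nmol/s.

166 nmol/s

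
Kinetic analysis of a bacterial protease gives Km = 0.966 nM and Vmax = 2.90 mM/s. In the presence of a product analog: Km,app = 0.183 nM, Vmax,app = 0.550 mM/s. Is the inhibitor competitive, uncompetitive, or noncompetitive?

uncompetitive

Both Km and Vmax decrease by the same factor (~5.27-fold) — characteristic of uncompetitive inhibition.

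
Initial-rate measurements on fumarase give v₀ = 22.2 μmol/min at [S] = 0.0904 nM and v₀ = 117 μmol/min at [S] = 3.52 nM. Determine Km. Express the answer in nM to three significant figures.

In reciprocal form, 1/v = (Km/Vmax)·(1/[S]) + 1/Vmax. The two points give (1/[S], 1/v) = (11.06, 0.04505) and (0.2841, 0.008547).
Slope = (0.04505 − 0.008547)/(11.06 − 0.2841) = 0.003386; intercept = 0.04505 − 0.003386×11.06 = 0.007585.
Vmax = 1/intercept = 132 μmol/min; Km = slope × Vmax = 0.003386 × 132 = 0.446 nM.

0.446 nM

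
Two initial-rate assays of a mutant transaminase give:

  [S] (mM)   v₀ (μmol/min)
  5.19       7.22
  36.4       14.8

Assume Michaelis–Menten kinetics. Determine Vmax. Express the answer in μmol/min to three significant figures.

From v = Vmax[S]/(Km+[S]), each point gives Vmax = v(Km+[S])/[S].
Equating: 7.22(Km+5.19)/5.19 = 14.8(Km+36.4)/36.4.
1.391·Km + 7.22 = 0.4066·Km + 14.8, so (1.391 − 0.4066)·Km = 14.8 − 7.22.
Km = 7.580/0.9845 = 7.70 mM; then Vmax = 7.22(7.70+5.19)/5.19 = 17.9 μmol/min.

17.9 μmol/min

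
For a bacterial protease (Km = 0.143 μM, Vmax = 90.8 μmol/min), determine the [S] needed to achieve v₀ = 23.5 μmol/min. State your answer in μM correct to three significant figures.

The required fractional saturation is v/Vmax = 23.5/90.8 = 0.2588.
Then [S]/(Km+[S]) = 0.2588 ⇒ [S] = 0.143 × 0.2588/(1 − 0.2588) = 0.0499 μM.

0.0499 μM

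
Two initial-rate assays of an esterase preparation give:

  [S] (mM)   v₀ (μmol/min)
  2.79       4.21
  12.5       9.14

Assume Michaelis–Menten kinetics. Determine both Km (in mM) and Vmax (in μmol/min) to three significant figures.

In reciprocal form, 1/v = (Km/Vmax)·(1/[S]) + 1/Vmax. The two points give (1/[S], 1/v) = (0.3584, 0.2375) and (0.08000, 0.1094).
Slope = (0.2375 − 0.1094)/(0.3584 − 0.08000) = 0.4602; intercept = 0.2375 − 0.4602×0.3584 = 0.07260.
Vmax = 1/intercept = 13.8 μmol/min; Km = slope × Vmax = 0.4602 × 13.8 = 6.34 mM.

Km = 6.34 mM; Vmax = 13.8 μmol/min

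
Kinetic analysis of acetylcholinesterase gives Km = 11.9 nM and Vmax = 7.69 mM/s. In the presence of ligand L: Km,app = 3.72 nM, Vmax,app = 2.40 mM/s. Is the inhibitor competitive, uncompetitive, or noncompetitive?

Both Km and Vmax decrease by the same factor (~3.20-fold) — characteristic of uncompetitive inhibition.

uncompetitive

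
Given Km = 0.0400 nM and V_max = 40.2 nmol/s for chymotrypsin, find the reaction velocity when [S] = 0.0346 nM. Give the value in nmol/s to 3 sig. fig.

v = Vmax·[S]/(Km + [S]) = 40.2 × 0.0346 / (0.0400 + 0.0346)
  = 1.391 / 0.07460 = 18.6 nmol/s.

18.6 nmol/s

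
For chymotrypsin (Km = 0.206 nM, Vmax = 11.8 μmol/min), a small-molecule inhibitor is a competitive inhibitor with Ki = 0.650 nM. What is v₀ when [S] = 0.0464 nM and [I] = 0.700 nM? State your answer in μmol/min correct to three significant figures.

1.15 μmol/min

α = 1 + [I]/Ki = 1 + 0.700/0.650 = 2.077.
For a competitive inhibitor, Vmax is unchanged and the apparent Km becomes α·Km: Km,app = 0.428 nM, Vmax,app = 11.8 μmol/min.
v = Vmax,app·[S]/(Km,app + [S]) = 11.8 × 0.0464/(0.428 + 0.0464) = 1.15 μmol/min.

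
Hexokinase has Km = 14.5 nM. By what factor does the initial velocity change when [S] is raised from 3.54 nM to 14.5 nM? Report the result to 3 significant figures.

2.55

Since Vmax cancels, v₂/v₁ = [S]₂(Km+[S]₁) / [S]₁(Km+[S]₂).
= 14.5×(14.5+3.54) / (3.54×(14.5+14.5)) = 261.6/102.7 = 2.55.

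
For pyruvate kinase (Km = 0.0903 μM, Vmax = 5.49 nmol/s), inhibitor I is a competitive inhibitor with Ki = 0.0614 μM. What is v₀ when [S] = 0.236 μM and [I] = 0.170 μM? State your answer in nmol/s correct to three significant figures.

With α = 1 + [I]/Ki = 1 + 0.170/0.0614 = 3.769, the competitive rate law is v = Vmax[S] / (αKm + [S]).
v = 5.49×0.236 / (3.769×0.0903 + 0.236) = 1.296/0.5763 = 2.25 nmol/s.

2.25 nmol/s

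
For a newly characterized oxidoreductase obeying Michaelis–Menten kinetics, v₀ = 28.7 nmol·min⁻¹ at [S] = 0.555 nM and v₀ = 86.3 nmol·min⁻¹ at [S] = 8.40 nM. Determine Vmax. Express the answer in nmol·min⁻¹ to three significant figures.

From v = Vmax[S]/(Km+[S]), each point gives Vmax = v(Km+[S])/[S].
Equating: 28.7(Km+0.555)/0.555 = 86.3(Km+8.40)/8.40.
51.71·Km + 28.7 = 10.27·Km + 86.3, so (51.71 − 10.27)·Km = 86.3 − 28.7.
Km = 57.60/41.44 = 1.39 nM; then Vmax = 28.7(1.39+0.555)/0.555 = 101 nmol·min⁻¹.

101 nmol·min⁻¹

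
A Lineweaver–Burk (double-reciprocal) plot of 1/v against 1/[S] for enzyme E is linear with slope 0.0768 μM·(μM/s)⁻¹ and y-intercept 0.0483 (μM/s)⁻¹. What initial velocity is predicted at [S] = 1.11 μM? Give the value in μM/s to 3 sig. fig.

The y-intercept is 1/Vmax, so Vmax = 1/0.0483 = 20.7 μM/s.
The slope is Km/Vmax, so Km = 0.0768 × 20.7 = 1.59 μM.
Then v = 20.7 × 1.11/(1.59 + 1.11) = 8.51 μM/s.

8.51 μM/s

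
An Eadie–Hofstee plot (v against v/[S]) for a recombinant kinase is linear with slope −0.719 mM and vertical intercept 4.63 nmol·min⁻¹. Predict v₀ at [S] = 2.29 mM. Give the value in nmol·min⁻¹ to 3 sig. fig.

In the Eadie–Hofstee form v = Vmax − Km·(v/[S]), the slope is −Km and the intercept is Vmax, so Km = 0.719 mM and Vmax = 4.63 nmol·min⁻¹.
v = 4.63 × 2.29/(0.719 + 2.29) = 3.52 nmol·min⁻¹.

3.52 nmol·min⁻¹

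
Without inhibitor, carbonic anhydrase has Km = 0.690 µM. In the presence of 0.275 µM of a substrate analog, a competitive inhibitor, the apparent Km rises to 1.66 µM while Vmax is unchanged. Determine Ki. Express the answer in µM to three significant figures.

Competitive: Km,app = α·Km with α = 1 + [I]/Ki.
α = Km,app/Km = 1.66/0.690 = 2.406.
Since α = 1 + [I]/Ki, [I]/Ki = 2.406 − 1 = 1.406 and Ki = 0.275/1.406 = 0.196 µM.

0.196 µM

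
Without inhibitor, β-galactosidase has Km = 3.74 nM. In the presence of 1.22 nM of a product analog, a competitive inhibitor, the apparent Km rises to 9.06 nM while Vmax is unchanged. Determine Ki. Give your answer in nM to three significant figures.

Competitive: Km,app = α·Km with α = 1 + [I]/Ki.
α = Km,app/Km = 9.06/3.74 = 2.422.
Ki = [I]/(α − 1) = 1.22/1.422 = 0.858 nM.

0.858 nM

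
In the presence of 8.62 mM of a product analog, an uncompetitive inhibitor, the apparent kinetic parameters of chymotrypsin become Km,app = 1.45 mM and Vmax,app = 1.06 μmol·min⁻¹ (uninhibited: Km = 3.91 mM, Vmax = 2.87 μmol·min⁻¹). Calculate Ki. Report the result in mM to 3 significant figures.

Uncompetitive: Vmax,app = Vmax/α (and Km,app = Km/α) with α = 1 + [I]/Ki.
α = Vmax/Vmax,app = 2.87/1.06 = 2.708.
Since α = 1 + [I]/Ki, [I]/Ki = 2.708 − 1 = 1.708 and Ki = 8.62/1.708 = 5.05 mM.

5.05 mM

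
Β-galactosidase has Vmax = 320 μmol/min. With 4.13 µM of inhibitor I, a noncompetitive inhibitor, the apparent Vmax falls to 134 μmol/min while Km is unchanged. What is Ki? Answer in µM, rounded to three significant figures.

Noncompetitive: Vmax,app = Vmax/α with α = 1 + [I]/Ki.
α = Vmax/Vmax,app = 320/134 = 2.388.
Since α = 1 + [I]/Ki, [I]/Ki = 2.388 − 1 = 1.388 and Ki = 4.13/1.388 = 2.98 µM.

2.98 µM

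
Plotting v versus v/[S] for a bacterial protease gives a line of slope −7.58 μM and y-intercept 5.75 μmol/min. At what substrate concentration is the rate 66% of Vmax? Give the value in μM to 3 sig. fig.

The Eadie–Hofstee slope gives Km = 7.58 μM (slope = −Km).
v/Vmax = [S]/(Km+[S]) = 0.66 ⇒ [S] = Km·0.66/(1−0.66) = 7.58 × 1.941 = 14.7 μM.

14.7 μM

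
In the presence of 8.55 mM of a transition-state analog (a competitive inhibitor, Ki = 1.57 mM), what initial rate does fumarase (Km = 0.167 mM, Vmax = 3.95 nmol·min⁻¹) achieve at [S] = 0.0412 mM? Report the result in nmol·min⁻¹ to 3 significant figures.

α = 1 + [I]/Ki = 1 + 8.55/1.57 = 6.446.
For a competitive inhibitor, Vmax is unchanged and the apparent Km becomes α·Km: Km,app = 1.08 mM, Vmax,app = 3.95 nmol·min⁻¹.
v = Vmax,app·[S]/(Km,app + [S]) = 3.95 × 0.0412/(1.08 + 0.0412) = 0.146 nmol·min⁻¹.

0.146 nmol·min⁻¹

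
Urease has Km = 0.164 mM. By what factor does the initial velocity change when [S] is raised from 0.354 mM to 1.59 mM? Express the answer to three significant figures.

1.33

The fractional saturations are [S]/(Km+[S]) = 0.354/0.5180 = 0.6834 and 1.59/1.754 = 0.9065.
v₂/v₁ is just their ratio: 0.9065/0.6834 = 1.33.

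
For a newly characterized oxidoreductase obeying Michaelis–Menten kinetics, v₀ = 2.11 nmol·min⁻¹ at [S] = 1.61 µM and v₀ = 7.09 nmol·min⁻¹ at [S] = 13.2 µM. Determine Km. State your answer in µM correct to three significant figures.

6.44 µM

From v = Vmax[S]/(Km+[S]), each point gives Vmax = v(Km+[S])/[S].
Equating: 2.11(Km+1.61)/1.61 = 7.09(Km+13.2)/13.2.
1.311·Km + 2.11 = 0.5371·Km + 7.09, so (1.311 − 0.5371)·Km = 7.09 − 2.11.
Km = 4.980/0.7734 = 6.44 µM; then Vmax = 2.11(6.44+1.61)/1.61 = 10.5 nmol·min⁻¹.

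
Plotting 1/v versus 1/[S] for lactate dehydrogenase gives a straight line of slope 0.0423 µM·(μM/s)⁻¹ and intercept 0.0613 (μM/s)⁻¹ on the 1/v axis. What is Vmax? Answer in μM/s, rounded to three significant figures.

16.3 μM/s

The y-intercept of a Lineweaver–Burk plot equals 1/Vmax, so Vmax = 1/0.0613 = 16.3 μM/s.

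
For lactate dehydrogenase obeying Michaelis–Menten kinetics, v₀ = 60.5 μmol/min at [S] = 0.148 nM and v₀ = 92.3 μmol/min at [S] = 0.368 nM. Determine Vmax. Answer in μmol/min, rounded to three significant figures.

From v = Vmax[S]/(Km+[S]), each point gives Vmax = v(Km+[S])/[S].
Equating: 60.5(Km+0.148)/0.148 = 92.3(Km+0.368)/0.368.
408.8·Km + 60.5 = 250.8·Km + 92.3, so (408.8 − 250.8)·Km = 92.3 − 60.5.
Km = 31.80/158.0 = 0.201 nM; then Vmax = 60.5(0.201+0.148)/0.148 = 143 μmol/min.

143 μmol/min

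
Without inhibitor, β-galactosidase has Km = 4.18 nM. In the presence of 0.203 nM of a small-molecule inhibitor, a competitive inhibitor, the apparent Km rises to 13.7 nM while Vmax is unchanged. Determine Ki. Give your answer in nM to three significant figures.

Competitive: Km,app = α·Km with α = 1 + [I]/Ki.
α = Km,app/Km = 13.7/4.18 = 3.278.
Since α = 1 + [I]/Ki, [I]/Ki = 3.278 − 1 = 2.278 and Ki = 0.203/2.278 = 0.0891 nM.

0.0891 nM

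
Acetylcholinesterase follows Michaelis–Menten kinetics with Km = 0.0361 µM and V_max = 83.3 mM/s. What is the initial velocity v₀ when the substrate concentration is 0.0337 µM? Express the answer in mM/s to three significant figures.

v = Vmax·[S]/(Km + [S]) = 83.3 × 0.0337 / (0.0361 + 0.0337)
  = 2.807 / 0.06980 = 40.2 mM/s.

40.2 mM/s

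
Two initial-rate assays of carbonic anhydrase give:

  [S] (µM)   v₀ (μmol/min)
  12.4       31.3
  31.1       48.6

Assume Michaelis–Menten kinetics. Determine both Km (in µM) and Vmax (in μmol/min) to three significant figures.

Km = 18.0 µM; Vmax = 76.7 μmol/min

In reciprocal form, 1/v = (Km/Vmax)·(1/[S]) + 1/Vmax. The two points give (1/[S], 1/v) = (0.08065, 0.03195) and (0.03215, 0.02058).
Slope = (0.03195 − 0.02058)/(0.08065 − 0.03215) = 0.2345; intercept = 0.03195 − 0.2345×0.08065 = 0.01303.
Vmax = 1/intercept = 76.7 μmol/min; Km = slope × Vmax = 0.2345 × 76.7 = 18.0 µM.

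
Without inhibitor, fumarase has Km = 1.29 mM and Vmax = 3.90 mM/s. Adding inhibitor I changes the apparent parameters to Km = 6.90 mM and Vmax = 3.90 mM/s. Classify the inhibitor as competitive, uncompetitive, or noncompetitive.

Km increases (1.29 → 6.90 mM) while Vmax is unchanged — the hallmark of competitive inhibition.

competitive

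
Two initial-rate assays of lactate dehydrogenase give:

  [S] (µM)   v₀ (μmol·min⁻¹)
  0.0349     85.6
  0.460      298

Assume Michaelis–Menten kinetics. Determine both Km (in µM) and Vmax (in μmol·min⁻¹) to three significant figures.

In reciprocal form, 1/v = (Km/Vmax)·(1/[S]) + 1/Vmax. The two points give (1/[S], 1/v) = (28.65, 0.01168) and (2.174, 0.003356).
Slope = (0.01168 − 0.003356)/(28.65 − 2.174) = 0.0003145; intercept = 0.01168 − 0.0003145×28.65 = 0.002672.
Vmax = 1/intercept = 374 μmol·min⁻¹; Km = slope × Vmax = 0.0003145 × 374 = 0.118 µM.

Km = 0.118 µM; Vmax = 374 μmol·min⁻¹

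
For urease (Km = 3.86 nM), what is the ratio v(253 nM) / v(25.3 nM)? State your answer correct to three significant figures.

1.14

Since Vmax cancels, v₂/v₁ = [S]₂(Km+[S]₁) / [S]₁(Km+[S]₂).
= 253×(3.86+25.3) / (25.3×(3.86+253)) = 7377/6499 = 1.14.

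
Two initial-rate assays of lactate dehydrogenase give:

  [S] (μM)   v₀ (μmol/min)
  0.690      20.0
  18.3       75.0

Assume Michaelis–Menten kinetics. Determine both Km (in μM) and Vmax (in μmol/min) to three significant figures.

In reciprocal form, 1/v = (Km/Vmax)·(1/[S]) + 1/Vmax. The two points give (1/[S], 1/v) = (1.449, 0.05000) and (0.05464, 0.01333).
Slope = (0.05000 − 0.01333)/(1.449 − 0.05464) = 0.02629; intercept = 0.05000 − 0.02629×1.449 = 0.01190.
Vmax = 1/intercept = 84.1 μmol/min; Km = slope × Vmax = 0.02629 × 84.1 = 2.21 μM.

Km = 2.21 μM; Vmax = 84.1 μmol/min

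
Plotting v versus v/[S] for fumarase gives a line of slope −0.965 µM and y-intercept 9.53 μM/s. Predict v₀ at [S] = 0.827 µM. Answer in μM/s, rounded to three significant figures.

In the Eadie–Hofstee form v = Vmax − Km·(v/[S]), the slope is −Km and the intercept is Vmax, so Km = 0.965 µM and Vmax = 9.53 μM/s.
v = 9.53 × 0.827/(0.965 + 0.827) = 4.40 μM/s.

4.40 μM/s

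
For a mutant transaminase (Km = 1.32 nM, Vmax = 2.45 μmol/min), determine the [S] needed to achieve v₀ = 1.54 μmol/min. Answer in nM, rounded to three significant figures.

The required fractional saturation is v/Vmax = 1.54/2.45 = 0.6286.
Then [S]/(Km+[S]) = 0.6286 ⇒ [S] = 1.32 × 0.6286/(1 − 0.6286) = 2.23 nM.

2.23 nM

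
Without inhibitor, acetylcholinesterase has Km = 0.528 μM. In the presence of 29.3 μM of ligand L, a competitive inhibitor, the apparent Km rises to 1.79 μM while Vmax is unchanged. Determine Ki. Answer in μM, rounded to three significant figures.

Competitive: Km,app = α·Km with α = 1 + [I]/Ki.
α = Km,app/Km = 1.79/0.528 = 3.390.
Since α = 1 + [I]/Ki, [I]/Ki = 3.390 − 1 = 2.390 and Ki = 29.3/2.390 = 12.3 μM.

12.3 μM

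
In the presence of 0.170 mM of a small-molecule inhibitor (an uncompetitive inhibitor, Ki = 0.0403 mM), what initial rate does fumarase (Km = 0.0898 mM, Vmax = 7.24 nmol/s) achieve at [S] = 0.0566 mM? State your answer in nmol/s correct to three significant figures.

1.06 nmol/s

α = 1 + [I]/Ki = 1 + 0.170/0.0403 = 5.218.
For an uncompetitive inhibitor, both parameters are divided by α, giving Vmax/α and Km/α: Km,app = 0.0172 mM, Vmax,app = 1.39 nmol/s.
v = Vmax,app·[S]/(Km,app + [S]) = 1.39 × 0.0566/(0.0172 + 0.0566) = 1.06 nmol/s.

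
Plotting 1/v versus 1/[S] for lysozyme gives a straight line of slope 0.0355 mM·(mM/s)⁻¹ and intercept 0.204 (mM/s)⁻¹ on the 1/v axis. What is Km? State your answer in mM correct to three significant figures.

0.174 mM

y-intercept = 1/Vmax ⇒ Vmax = 4.90 mM/s; slope = Km/Vmax ⇒ Km = slope × Vmax.
Km = 0.0355 × 4.90 = 0.174 mM.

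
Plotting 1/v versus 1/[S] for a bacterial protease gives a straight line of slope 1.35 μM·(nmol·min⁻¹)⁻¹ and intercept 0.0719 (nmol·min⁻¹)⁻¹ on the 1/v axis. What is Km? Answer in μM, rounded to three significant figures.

18.8 μM

y-intercept = 1/Vmax ⇒ Vmax = 13.9 nmol·min⁻¹; slope = Km/Vmax ⇒ Km = slope × Vmax.
Km = 1.35 × 13.9 = 18.8 μM.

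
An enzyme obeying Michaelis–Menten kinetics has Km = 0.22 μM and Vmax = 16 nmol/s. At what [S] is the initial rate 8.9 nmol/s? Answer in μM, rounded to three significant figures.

0.276 μM

Rearranging v = Vmax[S]/(Km+[S]) gives [S] = Km·v/(Vmax − v).
[S] = 0.22 × 8.9 / (16 − 8.9) = 1.958/7.100 = 0.276 μM.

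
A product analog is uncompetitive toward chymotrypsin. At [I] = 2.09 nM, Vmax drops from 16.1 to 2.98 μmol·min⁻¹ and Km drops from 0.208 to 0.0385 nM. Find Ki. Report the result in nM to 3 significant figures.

Uncompetitive: Vmax,app = Vmax/α (and Km,app = Km/α) with α = 1 + [I]/Ki.
α = Vmax/Vmax,app = 16.1/2.98 = 5.403.
Ki = [I]/(α − 1) = 2.09/4.403 = 0.475 nM.

0.475 nM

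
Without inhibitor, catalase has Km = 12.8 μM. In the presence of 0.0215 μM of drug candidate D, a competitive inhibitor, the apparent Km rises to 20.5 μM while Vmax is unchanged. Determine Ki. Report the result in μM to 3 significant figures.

0.0357 μM

Competitive: Km,app = α·Km with α = 1 + [I]/Ki.
α = Km,app/Km = 20.5/12.8 = 1.602.
Ki = [I]/(α − 1) = 0.0215/0.6016 = 0.0357 μM.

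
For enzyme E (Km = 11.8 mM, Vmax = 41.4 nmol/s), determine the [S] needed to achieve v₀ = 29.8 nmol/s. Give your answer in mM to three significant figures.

The required fractional saturation is v/Vmax = 29.8/41.4 = 0.7198.
Then [S]/(Km+[S]) = 0.7198 ⇒ [S] = 11.8 × 0.7198/(1 − 0.7198) = 30.3 mM.

30.3 mM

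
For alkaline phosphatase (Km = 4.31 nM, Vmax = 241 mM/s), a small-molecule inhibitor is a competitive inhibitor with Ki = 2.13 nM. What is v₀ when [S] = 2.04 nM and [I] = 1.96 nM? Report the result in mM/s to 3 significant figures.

α = 1 + [I]/Ki = 1 + 1.96/2.13 = 1.920.
For a competitive inhibitor, Vmax is unchanged and the apparent Km becomes α·Km: Km,app = 8.28 nM, Vmax,app = 241 mM/s.
v = Vmax,app·[S]/(Km,app + [S]) = 241 × 2.04/(8.28 + 2.04) = 47.7 mM/s.

47.7 mM/s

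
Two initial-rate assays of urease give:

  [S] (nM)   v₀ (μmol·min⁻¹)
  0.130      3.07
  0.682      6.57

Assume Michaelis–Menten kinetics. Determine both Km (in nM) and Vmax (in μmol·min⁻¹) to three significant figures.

In reciprocal form, 1/v = (Km/Vmax)·(1/[S]) + 1/Vmax. The two points give (1/[S], 1/v) = (7.692, 0.3257) and (1.466, 0.1522).
Slope = (0.3257 − 0.1522)/(7.692 − 1.466) = 0.02787; intercept = 0.3257 − 0.02787×7.692 = 0.1113.
Vmax = 1/intercept = 8.98 μmol·min⁻¹; Km = slope × Vmax = 0.02787 × 8.98 = 0.250 nM.

Km = 0.250 nM; Vmax = 8.98 μmol·min⁻¹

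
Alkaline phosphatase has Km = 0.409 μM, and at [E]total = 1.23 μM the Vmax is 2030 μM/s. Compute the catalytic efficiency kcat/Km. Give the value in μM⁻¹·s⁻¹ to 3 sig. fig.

kcat = Vmax/[E]total = 2030/1.23 = 1650 s⁻¹.
kcat/Km = 1650/0.409 = 4040 μM⁻¹·s⁻¹.

4040 μM⁻¹·s⁻¹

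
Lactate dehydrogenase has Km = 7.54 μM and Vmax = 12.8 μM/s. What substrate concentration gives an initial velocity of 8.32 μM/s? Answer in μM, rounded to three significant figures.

The required fractional saturation is v/Vmax = 8.32/12.8 = 0.6500.
Then [S]/(Km+[S]) = 0.6500 ⇒ [S] = 7.54 × 0.6500/(1 − 0.6500) = 14.0 μM.

14.0 μM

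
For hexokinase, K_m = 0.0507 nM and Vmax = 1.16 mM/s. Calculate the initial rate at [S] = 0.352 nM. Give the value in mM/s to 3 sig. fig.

1.01 mM/s

[S]/(Km+[S]) = 0.352/0.4027 = 0.8741, the fractional saturation.
v = 0.8741 × Vmax = 0.8741 × 1.16 = 1.01 mM/s.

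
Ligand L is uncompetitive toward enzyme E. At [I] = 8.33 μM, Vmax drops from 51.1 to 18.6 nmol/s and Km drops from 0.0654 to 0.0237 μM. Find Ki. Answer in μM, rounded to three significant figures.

4.77 μM

Uncompetitive: Vmax,app = Vmax/α (and Km,app = Km/α) with α = 1 + [I]/Ki.
α = Vmax/Vmax,app = 51.1/18.6 = 2.747.
Since α = 1 + [I]/Ki, [I]/Ki = 2.747 − 1 = 1.747 and Ki = 8.33/1.747 = 4.77 μM.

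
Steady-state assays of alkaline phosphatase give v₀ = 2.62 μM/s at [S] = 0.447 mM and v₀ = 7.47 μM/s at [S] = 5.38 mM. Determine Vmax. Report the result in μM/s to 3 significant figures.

8.98 μM/s

In reciprocal form, 1/v = (Km/Vmax)·(1/[S]) + 1/Vmax. The two points give (1/[S], 1/v) = (2.237, 0.3817) and (0.1859, 0.1339).
Slope = (0.3817 − 0.1339)/(2.237 − 0.1859) = 0.1208; intercept = 0.3817 − 0.1208×2.237 = 0.1114.
Vmax = 1/intercept = 8.98 μM/s; Km = slope × Vmax = 0.1208 × 8.98 = 1.08 mM.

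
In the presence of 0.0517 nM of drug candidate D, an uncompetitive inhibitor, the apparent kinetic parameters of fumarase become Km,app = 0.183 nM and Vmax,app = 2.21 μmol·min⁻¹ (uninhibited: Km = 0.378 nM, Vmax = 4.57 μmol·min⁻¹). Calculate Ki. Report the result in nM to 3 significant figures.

0.0484 nM

Uncompetitive: Vmax,app = Vmax/α (and Km,app = Km/α) with α = 1 + [I]/Ki.
α = Vmax/Vmax,app = 4.57/2.21 = 2.068.
Since α = 1 + [I]/Ki, [I]/Ki = 2.068 − 1 = 1.068 and Ki = 0.0517/1.068 = 0.0484 nM.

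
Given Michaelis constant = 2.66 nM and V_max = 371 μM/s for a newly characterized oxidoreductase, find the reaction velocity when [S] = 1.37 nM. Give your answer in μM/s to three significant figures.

[S]/(Km+[S]) = 1.37/4.030 = 0.3400, the fractional saturation.
v = 0.3400 × Vmax = 0.3400 × 371 = 126 μM/s.

126 μM/s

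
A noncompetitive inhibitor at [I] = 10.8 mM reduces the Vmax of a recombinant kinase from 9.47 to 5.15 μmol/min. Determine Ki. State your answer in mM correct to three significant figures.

12.9 mM

Noncompetitive: Vmax,app = Vmax/α with α = 1 + [I]/Ki.
α = Vmax/Vmax,app = 9.47/5.15 = 1.839.
Ki = [I]/(α − 1) = 10.8/0.8388 = 12.9 mM.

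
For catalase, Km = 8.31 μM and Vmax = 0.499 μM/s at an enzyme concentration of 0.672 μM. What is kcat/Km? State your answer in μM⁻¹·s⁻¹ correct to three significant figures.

0.0894 μM⁻¹·s⁻¹

kcat = Vmax/[E]total = 0.499/0.672 = 0.743 s⁻¹.
kcat/Km = 0.743/8.31 = 0.0894 μM⁻¹·s⁻¹.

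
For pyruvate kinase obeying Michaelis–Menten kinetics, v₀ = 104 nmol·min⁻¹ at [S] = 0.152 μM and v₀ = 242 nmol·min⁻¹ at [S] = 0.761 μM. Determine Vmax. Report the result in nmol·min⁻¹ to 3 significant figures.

362 nmol·min⁻¹

From v = Vmax[S]/(Km+[S]), each point gives Vmax = v(Km+[S])/[S].
Equating: 104(Km+0.152)/0.152 = 242(Km+0.761)/0.761.
684.2·Km + 104 = 318.0·Km + 242, so (684.2 − 318.0)·Km = 242 − 104.
Km = 138.0/366.2 = 0.377 μM; then Vmax = 104(0.377+0.152)/0.152 = 362 nmol·min⁻¹.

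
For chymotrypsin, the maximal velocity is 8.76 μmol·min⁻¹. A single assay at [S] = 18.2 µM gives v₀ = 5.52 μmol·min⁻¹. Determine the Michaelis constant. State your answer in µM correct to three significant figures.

10.7 µM

v/Vmax = 5.52/8.76 = 0.6301 = [S]/(Km+[S]).
So Km + [S] = [S]/0.6301 = 28.88 µM, giving Km = 28.88 − 18.2 = 10.7 µM.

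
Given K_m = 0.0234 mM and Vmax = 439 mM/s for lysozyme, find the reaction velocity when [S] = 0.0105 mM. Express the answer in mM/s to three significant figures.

v = Vmax·[S]/(Km + [S]) = 439 × 0.0105 / (0.0234 + 0.0105)
  = 4.610 / 0.03390 = 136 mM/s.

136 mM/s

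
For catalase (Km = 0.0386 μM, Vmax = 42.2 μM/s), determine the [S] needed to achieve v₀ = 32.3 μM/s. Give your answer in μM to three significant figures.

Rearranging v = Vmax[S]/(Km+[S]) gives [S] = Km·v/(Vmax − v).
[S] = 0.0386 × 32.3 / (42.2 − 32.3) = 1.247/9.900 = 0.126 μM.

0.126 μM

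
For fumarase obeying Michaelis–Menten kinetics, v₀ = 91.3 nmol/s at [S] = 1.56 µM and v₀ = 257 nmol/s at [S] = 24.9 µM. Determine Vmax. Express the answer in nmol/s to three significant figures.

292 nmol/s

In reciprocal form, 1/v = (Km/Vmax)·(1/[S]) + 1/Vmax. The two points give (1/[S], 1/v) = (0.6410, 0.01095) and (0.04016, 0.003891).
Slope = (0.01095 − 0.003891)/(0.6410 − 0.04016) = 0.01175; intercept = 0.01095 − 0.01175×0.6410 = 0.003419.
Vmax = 1/intercept = 292 nmol/s; Km = slope × Vmax = 0.01175 × 292 = 3.44 µM.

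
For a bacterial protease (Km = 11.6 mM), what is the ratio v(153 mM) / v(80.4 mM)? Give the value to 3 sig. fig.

The fractional saturations are [S]/(Km+[S]) = 80.4/92.00 = 0.8739 and 153/164.6 = 0.9295.
v₂/v₁ is just their ratio: 0.9295/0.8739 = 1.06.

1.06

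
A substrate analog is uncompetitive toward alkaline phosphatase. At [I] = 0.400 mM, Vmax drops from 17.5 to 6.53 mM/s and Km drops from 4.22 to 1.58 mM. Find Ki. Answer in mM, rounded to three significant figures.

Uncompetitive: Vmax,app = Vmax/α (and Km,app = Km/α) with α = 1 + [I]/Ki.
α = Vmax/Vmax,app = 17.5/6.53 = 2.680.
Since α = 1 + [I]/Ki, [I]/Ki = 2.680 − 1 = 1.680 and Ki = 0.400/1.680 = 0.238 mM.

0.238 mM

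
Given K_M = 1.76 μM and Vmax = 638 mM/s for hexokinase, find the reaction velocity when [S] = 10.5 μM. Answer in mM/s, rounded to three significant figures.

v = Vmax·[S]/(Km + [S]) = 638 × 10.5 / (1.76 + 10.5)
  = 6699 / 12.26 = 546 mM/s.

546 mM/s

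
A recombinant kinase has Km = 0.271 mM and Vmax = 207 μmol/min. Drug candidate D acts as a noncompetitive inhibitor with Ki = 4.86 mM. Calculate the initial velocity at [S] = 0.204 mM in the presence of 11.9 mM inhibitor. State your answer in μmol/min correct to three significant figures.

α = 1 + [I]/Ki = 1 + 11.9/4.86 = 3.449.
For a noncompetitive inhibitor, Vmax is reduced to Vmax/α while Km is unchanged: Km,app = 0.271 mM, Vmax,app = 60.0 μmol/min.
v = Vmax,app·[S]/(Km,app + [S]) = 60.0 × 0.204/(0.271 + 0.204) = 25.8 μmol/min.

25.8 μmol/min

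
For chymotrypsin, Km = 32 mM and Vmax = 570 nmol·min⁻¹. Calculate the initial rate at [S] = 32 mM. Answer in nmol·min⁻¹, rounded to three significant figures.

285 nmol·min⁻¹

[S]/(Km+[S]) = 32/64.00 = 0.5000, the fractional saturation.
v = 0.5000 × Vmax = 0.5000 × 570 = 285 nmol·min⁻¹.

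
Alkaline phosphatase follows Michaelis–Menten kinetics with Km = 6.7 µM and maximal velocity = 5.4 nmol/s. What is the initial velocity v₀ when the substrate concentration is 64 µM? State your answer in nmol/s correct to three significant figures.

4.89 nmol/s

[S]/(Km+[S]) = 64/70.70 = 0.9052, the fractional saturation.
v = 0.9052 × Vmax = 0.9052 × 5.4 = 4.89 nmol/s.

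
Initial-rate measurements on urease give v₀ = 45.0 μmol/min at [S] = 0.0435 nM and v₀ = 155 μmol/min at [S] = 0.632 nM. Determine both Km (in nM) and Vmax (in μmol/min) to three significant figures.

In reciprocal form, 1/v = (Km/Vmax)·(1/[S]) + 1/Vmax. The two points give (1/[S], 1/v) = (22.99, 0.02222) and (1.582, 0.006452).
Slope = (0.02222 − 0.006452)/(22.99 − 1.582) = 0.0007367; intercept = 0.02222 − 0.0007367×22.99 = 0.005286.
Vmax = 1/intercept = 189 μmol/min; Km = slope × Vmax = 0.0007367 × 189 = 0.139 nM.

Km = 0.139 nM; Vmax = 189 μmol/min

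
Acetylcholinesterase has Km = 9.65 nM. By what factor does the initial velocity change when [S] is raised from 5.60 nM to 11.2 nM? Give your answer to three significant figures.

1.46

Since Vmax cancels, v₂/v₁ = [S]₂(Km+[S]₁) / [S]₁(Km+[S]₂).
= 11.2×(9.65+5.60) / (5.60×(9.65+11.2)) = 170.8/116.8 = 1.46.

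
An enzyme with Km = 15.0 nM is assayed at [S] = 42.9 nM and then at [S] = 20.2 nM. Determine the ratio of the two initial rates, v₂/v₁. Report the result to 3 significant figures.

The fractional saturations are [S]/(Km+[S]) = 42.9/57.90 = 0.7409 and 20.2/35.20 = 0.5739.
v₂/v₁ is just their ratio: 0.5739/0.7409 = 0.775.

0.775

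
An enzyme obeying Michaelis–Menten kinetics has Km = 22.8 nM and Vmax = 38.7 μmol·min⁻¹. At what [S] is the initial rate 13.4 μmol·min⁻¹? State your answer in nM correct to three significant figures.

12.1 nM

The required fractional saturation is v/Vmax = 13.4/38.7 = 0.3463.
Then [S]/(Km+[S]) = 0.3463 ⇒ [S] = 22.8 × 0.3463/(1 − 0.3463) = 12.1 nM.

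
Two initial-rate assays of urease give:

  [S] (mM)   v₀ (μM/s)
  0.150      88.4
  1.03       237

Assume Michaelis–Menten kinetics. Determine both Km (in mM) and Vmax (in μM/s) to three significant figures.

Km = 0.414 mM; Vmax = 332 μM/s

From v = Vmax[S]/(Km+[S]), each point gives Vmax = v(Km+[S])/[S].
Equating: 88.4(Km+0.150)/0.150 = 237(Km+1.03)/1.03.
589.3·Km + 88.4 = 230.1·Km + 237, so (589.3 − 230.1)·Km = 237 − 88.4.
Km = 148.6/359.2 = 0.414 mM; then Vmax = 88.4(0.414+0.150)/0.150 = 332 μM/s.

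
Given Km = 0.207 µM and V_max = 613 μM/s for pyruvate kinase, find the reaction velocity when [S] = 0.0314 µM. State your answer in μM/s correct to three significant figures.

80.7 μM/s

v = Vmax·[S]/(Km + [S]) = 613 × 0.0314 / (0.207 + 0.0314)
  = 19.25 / 0.2384 = 80.7 μM/s.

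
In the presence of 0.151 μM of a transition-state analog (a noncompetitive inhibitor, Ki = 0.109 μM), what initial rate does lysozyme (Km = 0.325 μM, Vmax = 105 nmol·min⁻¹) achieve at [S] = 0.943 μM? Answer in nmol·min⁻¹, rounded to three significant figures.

With α = 1 + [I]/Ki = 1 + 0.151/0.109 = 2.385, the noncompetitive rate law is v = (Vmax/α)·[S] / (Km + [S]).
v = (105/2.385)×0.943 / (0.325 + 0.943) = 41.51/1.268 = 32.7 nmol·min⁻¹.

32.7 nmol·min⁻¹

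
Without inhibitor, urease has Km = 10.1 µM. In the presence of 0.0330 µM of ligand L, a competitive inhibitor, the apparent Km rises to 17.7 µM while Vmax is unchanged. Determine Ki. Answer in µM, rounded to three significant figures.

Competitive: Km,app = α·Km with α = 1 + [I]/Ki.
α = Km,app/Km = 17.7/10.1 = 1.752.
Since α = 1 + [I]/Ki, [I]/Ki = 1.752 − 1 = 0.7525 and Ki = 0.0330/0.7525 = 0.0439 µM.

0.0439 µM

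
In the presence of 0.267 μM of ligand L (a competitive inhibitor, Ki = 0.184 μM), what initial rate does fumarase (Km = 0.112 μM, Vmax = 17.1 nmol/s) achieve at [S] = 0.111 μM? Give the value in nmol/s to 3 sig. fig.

4.92 nmol/s

With α = 1 + [I]/Ki = 1 + 0.267/0.184 = 2.451, the competitive rate law is v = Vmax[S] / (αKm + [S]).
v = 17.1×0.111 / (2.451×0.112 + 0.111) = 1.898/0.3855 = 4.92 nmol/s.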